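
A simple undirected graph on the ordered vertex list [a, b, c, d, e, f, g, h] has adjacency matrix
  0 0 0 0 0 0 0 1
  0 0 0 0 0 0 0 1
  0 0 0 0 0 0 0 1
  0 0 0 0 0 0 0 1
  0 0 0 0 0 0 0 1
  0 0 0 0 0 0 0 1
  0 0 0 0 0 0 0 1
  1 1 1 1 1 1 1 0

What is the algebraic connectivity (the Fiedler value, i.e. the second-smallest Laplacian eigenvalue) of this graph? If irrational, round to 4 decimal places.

1

Reading degrees in the order [a, b, c, d, e, f, g, h] gives [1, 1, 1, 1, 1, 1, 1, 7]; set D = diag(1, 1, 1, 1, 1, 1, 1, 7) and form L = D - A. Computing the eigenvalues of L and sorting gives [0, 1, 1, 1, 1, 1, 1, 8]. The Fiedler value lambda_2 = 1 is strictly positive, so the graph is connected. By the matrix-tree theorem the graph has (1/8) * product of the nonzero eigenvalues = 1 spanning tree.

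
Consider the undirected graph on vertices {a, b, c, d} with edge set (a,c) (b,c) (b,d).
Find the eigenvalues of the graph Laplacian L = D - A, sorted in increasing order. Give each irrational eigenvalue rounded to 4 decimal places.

[0, 0.5858, 2, 3.4142]

Reading degrees in the order [a, b, c, d] gives [1, 2, 2, 1]; set D = diag(1, 2, 2, 1) and form L = D - A. Since every row of L sums to 0, the all-ones vector is in the kernel and 0 is an eigenvalue. The single zero eigenvalue shows the graph is connected. By the matrix-tree theorem the graph has (1/4) * product of the nonzero eigenvalues = 1 spanning tree. The largest eigenvalue, 3.4142, is at most the vertex count 4.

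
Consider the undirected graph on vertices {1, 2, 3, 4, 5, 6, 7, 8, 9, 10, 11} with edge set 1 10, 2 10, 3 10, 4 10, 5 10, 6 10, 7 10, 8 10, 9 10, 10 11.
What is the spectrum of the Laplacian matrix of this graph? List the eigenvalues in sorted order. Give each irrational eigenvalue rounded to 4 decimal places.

[0, 1, 1, 1, 1, 1, 1, 1, 1, 1, 11]

Reading degrees in the order [1, 2, 3, 4, 5, 6, 7, 8, 9, 10, 11] gives [1, 1, 1, 1, 1, 1, 1, 1, 1, 10, 1]; set D = diag(1, 1, 1, 1, 1, 1, 1, 1, 1, 10, 1) and form L = D - A. L is symmetric positive semidefinite, so every eigenvalue is real and nonnegative. There is one zero in the spectrum, matching the 1 component.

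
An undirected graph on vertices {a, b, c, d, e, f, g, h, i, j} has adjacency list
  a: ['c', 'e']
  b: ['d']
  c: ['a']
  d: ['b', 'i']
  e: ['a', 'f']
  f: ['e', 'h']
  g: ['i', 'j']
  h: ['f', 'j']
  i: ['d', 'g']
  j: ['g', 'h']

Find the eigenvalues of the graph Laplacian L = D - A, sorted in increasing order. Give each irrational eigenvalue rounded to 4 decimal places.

[0, 0.0979, 0.3820, 0.8244, 1.3820, 2, 2.6180, 3.1756, 3.6180, 3.9021]

Each diagonal entry of L is the vertex degree and each off-diagonal entry is -1 where an edge is present, 0 otherwise; in the order [a, b, c, d, e, f, g, h, i, j] the diagonal is [2, 1, 1, 2, 2, 2, 2, 2, 2, 2]. L is symmetric positive semidefinite, so every eigenvalue is real and nonnegative. There is one zero in the spectrum, matching the 1 component.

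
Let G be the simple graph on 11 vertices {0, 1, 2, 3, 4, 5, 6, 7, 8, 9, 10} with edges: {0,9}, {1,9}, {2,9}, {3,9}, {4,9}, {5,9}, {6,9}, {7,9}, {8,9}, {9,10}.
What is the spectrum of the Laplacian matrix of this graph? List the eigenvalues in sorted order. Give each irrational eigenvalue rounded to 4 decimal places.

[0, 1, 1, 1, 1, 1, 1, 1, 1, 1, 11]

Reading degrees in the order [0, 1, 2, 3, 4, 5, 6, 7, 8, 9, 10] gives [1, 1, 1, 1, 1, 1, 1, 1, 1, 10, 1]; set D = diag(1, 1, 1, 1, 1, 1, 1, 1, 1, 10, 1) and form L = D - A. The multiplicity of 0 as a Laplacian eigenvalue equals the number of connected components. The single zero eigenvalue shows the graph is connected. The largest eigenvalue, 11, is at most the vertex count 11.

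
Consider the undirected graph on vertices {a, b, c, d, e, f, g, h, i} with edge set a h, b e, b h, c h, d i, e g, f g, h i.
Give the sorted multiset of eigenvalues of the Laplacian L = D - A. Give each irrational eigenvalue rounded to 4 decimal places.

[0, 0.1774, 0.5242, 1, 1, 2.1609, 2.4961, 3.4670, 5.1743]

Reading degrees in the order [a, b, c, d, e, f, g, h, i] gives [1, 2, 1, 1, 2, 1, 2, 4, 2]; set D = diag(1, 2, 1, 1, 2, 1, 2, 4, 2) and form L = D - A. L is symmetric positive semidefinite, so every eigenvalue is real and nonnegative. The single zero eigenvalue shows the graph is connected. The eigenvalues sum to 16, which equals trace(L) = 2|E|.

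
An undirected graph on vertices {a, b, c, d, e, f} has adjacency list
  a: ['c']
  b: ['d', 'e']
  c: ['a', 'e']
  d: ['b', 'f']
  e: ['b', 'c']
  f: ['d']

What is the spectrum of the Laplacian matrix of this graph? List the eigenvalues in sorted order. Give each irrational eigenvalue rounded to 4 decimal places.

With the vertex order [a, b, c, d, e, f], the degrees are [1, 2, 2, 2, 2, 1], giving D = diag(1, 2, 2, 2, 2, 1) and L = D - A. The multiplicity of 0 as a Laplacian eigenvalue equals the number of connected components. The single zero eigenvalue shows the graph is connected. There is one zero in the spectrum, matching the 1 component. By the matrix-tree theorem the graph has (1/6) * product of the nonzero eigenvalues = 1 spanning tree.

[0, 0.2679, 1, 2, 3, 3.7321]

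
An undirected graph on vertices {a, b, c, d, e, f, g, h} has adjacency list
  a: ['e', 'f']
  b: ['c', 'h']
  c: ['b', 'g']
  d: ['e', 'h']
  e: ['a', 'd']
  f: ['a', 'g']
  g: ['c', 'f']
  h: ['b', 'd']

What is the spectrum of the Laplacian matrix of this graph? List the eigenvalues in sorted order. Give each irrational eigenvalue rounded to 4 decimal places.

Reading degrees in the order [a, b, c, d, e, f, g, h] gives [2, 2, 2, 2, 2, 2, 2, 2]; set D = diag(2, 2, 2, 2, 2, 2, 2, 2) and form L = D - A. L is symmetric positive semidefinite, so every eigenvalue is real and nonnegative. The single zero eigenvalue shows the graph is connected. There is one zero in the spectrum, matching the 1 component.

[0, 0.5858, 0.5858, 2, 2, 3.4142, 3.4142, 4]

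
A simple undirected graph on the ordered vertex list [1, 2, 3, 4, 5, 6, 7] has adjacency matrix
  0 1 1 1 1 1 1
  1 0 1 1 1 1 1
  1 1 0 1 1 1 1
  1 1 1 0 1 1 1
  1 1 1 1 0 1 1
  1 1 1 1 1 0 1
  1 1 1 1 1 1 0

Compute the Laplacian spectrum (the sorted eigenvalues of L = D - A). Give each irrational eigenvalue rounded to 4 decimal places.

Each diagonal entry of L is the vertex degree and each off-diagonal entry is -1 where an edge is present, 0 otherwise; in the order [1, 2, 3, 4, 5, 6, 7] the diagonal is [6, 6, 6, 6, 6, 6, 6]. L is symmetric positive semidefinite, so every eigenvalue is real and nonnegative. The single zero eigenvalue shows the graph is connected.

[0, 7, 7, 7, 7, 7, 7]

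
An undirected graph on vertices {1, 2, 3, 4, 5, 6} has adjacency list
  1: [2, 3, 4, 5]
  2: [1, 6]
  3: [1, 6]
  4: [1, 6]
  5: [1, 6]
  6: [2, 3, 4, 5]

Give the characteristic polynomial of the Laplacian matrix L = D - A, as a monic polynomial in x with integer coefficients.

x^6 - 16x^5 + 96x^4 - 272x^3 + 368x^2 - 192x

With the vertex order [1, 2, 3, 4, 5, 6], the degrees are [4, 2, 2, 2, 2, 4], giving D = diag(4, 2, 2, 2, 2, 4) and L = D - A. L has integer entries, so p(x) = det(xI - L) has integer coefficients. Expanding the determinant yields x^6 - 16x^5 + 96x^4 - 272x^3 + 368x^2 - 192x. The constant term is 0 because L is singular (the all-ones vector lies in its kernel). By the matrix-tree theorem the graph has (1/6) * product of the nonzero eigenvalues = 32 spanning trees. The eigenvalues sum to 16, which equals trace(L) = 2|E|.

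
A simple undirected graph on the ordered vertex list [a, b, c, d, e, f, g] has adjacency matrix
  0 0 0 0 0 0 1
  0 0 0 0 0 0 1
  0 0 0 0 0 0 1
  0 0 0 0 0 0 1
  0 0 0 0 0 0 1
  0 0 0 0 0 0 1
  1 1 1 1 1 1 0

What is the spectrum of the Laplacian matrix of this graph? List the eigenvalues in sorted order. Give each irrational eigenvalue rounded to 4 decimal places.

[0, 1, 1, 1, 1, 1, 7]

With the vertex order [a, b, c, d, e, f, g], the degrees are [1, 1, 1, 1, 1, 1, 6], giving D = diag(1, 1, 1, 1, 1, 1, 6) and L = D - A. L is symmetric positive semidefinite, so every eigenvalue is real and nonnegative. The eigenvalues sum to 12, which equals trace(L) = 2|E|. The largest eigenvalue, 7, is at most the vertex count 7.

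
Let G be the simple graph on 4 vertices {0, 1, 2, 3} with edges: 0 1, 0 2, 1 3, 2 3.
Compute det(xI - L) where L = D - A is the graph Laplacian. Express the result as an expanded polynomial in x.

Reading degrees in the order [0, 1, 2, 3] gives [2, 2, 2, 2]; set D = diag(2, 2, 2, 2) and form L = D - A. Computing det(xI - L) by cofactor expansion (or equivalently via sum-over-permutations) gives x^4 - 8x^3 + 20x^2 - 16x. The coefficient of x^3 equals -trace(L) = -8, matching the sum of degrees. The eigenvalues sum to 8, which equals trace(L) = 2|E|. There is one zero in the spectrum, matching the 1 component.

x^4 - 8x^3 + 20x^2 - 16x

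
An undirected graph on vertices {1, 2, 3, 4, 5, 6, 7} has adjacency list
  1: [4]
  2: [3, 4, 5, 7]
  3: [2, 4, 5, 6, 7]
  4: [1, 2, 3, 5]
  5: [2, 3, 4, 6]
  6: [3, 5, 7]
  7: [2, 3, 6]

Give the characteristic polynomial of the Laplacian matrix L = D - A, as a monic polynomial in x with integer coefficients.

Each diagonal entry of L is the vertex degree and each off-diagonal entry is -1 where an edge is present, 0 otherwise; in the order [1, 2, 3, 4, 5, 6, 7] the diagonal is [1, 4, 5, 4, 4, 3, 3]. L has integer entries, so p(x) = det(xI - L) has integer coefficients. Expanding the determinant yields x^7 - 24x^6 + 230x^5 - 1114x^4 + 2826x^3 - 3448x^2 + 1463x. The constant term is 0 because L is singular (the all-ones vector lies in its kernel). The eigenvalues sum to 24, which equals trace(L) = 2|E|.

x^7 - 24x^6 + 230x^5 - 1114x^4 + 2826x^3 - 3448x^2 + 1463x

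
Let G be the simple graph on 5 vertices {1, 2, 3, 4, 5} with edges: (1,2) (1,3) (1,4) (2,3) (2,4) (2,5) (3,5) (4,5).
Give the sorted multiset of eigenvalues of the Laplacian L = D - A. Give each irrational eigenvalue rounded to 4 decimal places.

Each diagonal entry of L is the vertex degree and each off-diagonal entry is -1 where an edge is present, 0 otherwise; in the order [1, 2, 3, 4, 5] the diagonal is [3, 4, 3, 3, 3]. The multiplicity of 0 as a Laplacian eigenvalue equals the number of connected components. The eigenvalues sum to 16, which equals trace(L) = 2|E|.

[0, 3, 3, 5, 5]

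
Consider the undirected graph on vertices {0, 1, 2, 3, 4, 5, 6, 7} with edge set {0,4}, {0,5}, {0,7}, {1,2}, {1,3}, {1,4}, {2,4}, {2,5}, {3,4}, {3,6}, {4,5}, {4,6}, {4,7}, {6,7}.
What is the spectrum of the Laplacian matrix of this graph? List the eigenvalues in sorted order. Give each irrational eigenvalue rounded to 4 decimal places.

[0, 1.7530, 1.7530, 3.4450, 3.4450, 4.8019, 4.8019, 8]

Each diagonal entry of L is the vertex degree and each off-diagonal entry is -1 where an edge is present, 0 otherwise; in the order [0, 1, 2, 3, 4, 5, 6, 7] the diagonal is [3, 3, 3, 3, 7, 3, 3, 3]. Since every row of L sums to 0, the all-ones vector is in the kernel and 0 is an eigenvalue. The single zero eigenvalue shows the graph is connected. The eigenvalues sum to 28, which equals trace(L) = 2|E|.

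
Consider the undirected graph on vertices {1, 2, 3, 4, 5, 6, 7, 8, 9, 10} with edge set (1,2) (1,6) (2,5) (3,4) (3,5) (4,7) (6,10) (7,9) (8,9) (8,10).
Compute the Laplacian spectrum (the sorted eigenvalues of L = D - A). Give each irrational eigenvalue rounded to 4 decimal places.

With the vertex order [1, 2, 3, 4, 5, 6, 7, 8, 9, 10], the degrees are [2, 2, 2, 2, 2, 2, 2, 2, 2, 2], giving D = diag(2, 2, 2, 2, 2, 2, 2, 2, 2, 2) and L = D - A. L is symmetric positive semidefinite, so every eigenvalue is real and nonnegative. There is one zero in the spectrum, matching the 1 component.

[0, 0.3820, 0.3820, 1.3820, 1.3820, 2.6180, 2.6180, 3.6180, 3.6180, 4]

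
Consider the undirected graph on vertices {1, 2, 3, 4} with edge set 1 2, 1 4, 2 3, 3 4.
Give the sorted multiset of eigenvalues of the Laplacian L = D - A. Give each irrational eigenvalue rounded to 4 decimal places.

Each diagonal entry of L is the vertex degree and each off-diagonal entry is -1 where an edge is present, 0 otherwise; in the order [1, 2, 3, 4] the diagonal is [2, 2, 2, 2]. L is symmetric positive semidefinite, so every eigenvalue is real and nonnegative. The single zero eigenvalue shows the graph is connected. There is one zero in the spectrum, matching the 1 component. The eigenvalues sum to 8, which equals trace(L) = 2|E|.

[0, 2, 2, 4]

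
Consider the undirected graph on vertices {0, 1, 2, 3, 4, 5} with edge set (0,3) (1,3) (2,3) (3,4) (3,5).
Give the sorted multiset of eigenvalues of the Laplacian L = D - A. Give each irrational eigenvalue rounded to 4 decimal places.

Each diagonal entry of L is the vertex degree and each off-diagonal entry is -1 where an edge is present, 0 otherwise; in the order [0, 1, 2, 3, 4, 5] the diagonal is [1, 1, 1, 5, 1, 1]. Since every row of L sums to 0, the all-ones vector is in the kernel and 0 is an eigenvalue. The single zero eigenvalue shows the graph is connected. The largest eigenvalue, 6, is at most the vertex count 6.

[0, 1, 1, 1, 1, 6]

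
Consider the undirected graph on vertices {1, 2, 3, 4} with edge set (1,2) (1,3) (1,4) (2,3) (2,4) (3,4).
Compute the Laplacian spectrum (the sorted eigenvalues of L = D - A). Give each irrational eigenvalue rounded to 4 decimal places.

[0, 4, 4, 4]

Each diagonal entry of L is the vertex degree and each off-diagonal entry is -1 where an edge is present, 0 otherwise; in the order [1, 2, 3, 4] the diagonal is [3, 3, 3, 3]. The multiplicity of 0 as a Laplacian eigenvalue equals the number of connected components. There is one zero in the spectrum, matching the 1 component. By the matrix-tree theorem the graph has (1/4) * product of the nonzero eigenvalues = 16 spanning trees.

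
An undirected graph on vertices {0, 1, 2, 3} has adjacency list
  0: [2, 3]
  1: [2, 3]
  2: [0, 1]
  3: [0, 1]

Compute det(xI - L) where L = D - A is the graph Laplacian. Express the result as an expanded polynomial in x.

Reading degrees in the order [0, 1, 2, 3] gives [2, 2, 2, 2]; set D = diag(2, 2, 2, 2) and form L = D - A. Computing det(xI - L) by cofactor expansion (or equivalently via sum-over-permutations) gives x^4 - 8x^3 + 20x^2 - 16x. The constant term is 0 because L is singular (the all-ones vector lies in its kernel). There is one zero in the spectrum, matching the 1 component. The largest eigenvalue, 4, is at most the vertex count 4.

x^4 - 8x^3 + 20x^2 - 16x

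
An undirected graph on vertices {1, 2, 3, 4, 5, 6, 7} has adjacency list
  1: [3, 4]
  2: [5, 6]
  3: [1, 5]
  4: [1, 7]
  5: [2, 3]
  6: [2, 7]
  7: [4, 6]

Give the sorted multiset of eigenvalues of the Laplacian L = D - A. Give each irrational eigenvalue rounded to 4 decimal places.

[0, 0.7530, 0.7530, 2.4450, 2.4450, 3.8019, 3.8019]

With the vertex order [1, 2, 3, 4, 5, 6, 7], the degrees are [2, 2, 2, 2, 2, 2, 2], giving D = diag(2, 2, 2, 2, 2, 2, 2) and L = D - A. The multiplicity of 0 as a Laplacian eigenvalue equals the number of connected components. The single zero eigenvalue shows the graph is connected. By the matrix-tree theorem the graph has (1/7) * product of the nonzero eigenvalues = 7 spanning trees. There is one zero in the spectrum, matching the 1 component.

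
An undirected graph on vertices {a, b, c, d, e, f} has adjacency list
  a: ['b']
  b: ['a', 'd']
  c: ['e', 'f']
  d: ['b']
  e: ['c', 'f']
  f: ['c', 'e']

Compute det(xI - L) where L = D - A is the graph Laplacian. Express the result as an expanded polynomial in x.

x^6 - 10x^5 + 36x^4 - 54x^3 + 27x^2

Reading degrees in the order [a, b, c, d, e, f] gives [1, 2, 2, 1, 2, 2]; set D = diag(1, 2, 2, 1, 2, 2) and form L = D - A. Computing det(xI - L) by cofactor expansion (or equivalently via sum-over-permutations) gives x^6 - 10x^5 + 36x^4 - 54x^3 + 27x^2. The constant term is 0 because L is singular (the all-ones vector lies in its kernel).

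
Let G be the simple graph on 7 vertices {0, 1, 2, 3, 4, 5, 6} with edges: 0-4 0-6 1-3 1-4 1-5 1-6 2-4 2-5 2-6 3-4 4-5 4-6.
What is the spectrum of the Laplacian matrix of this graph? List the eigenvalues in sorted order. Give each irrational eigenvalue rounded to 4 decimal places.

Reading degrees in the order [0, 1, 2, 3, 4, 5, 6] gives [2, 4, 3, 2, 6, 3, 4]; set D = diag(2, 4, 3, 2, 6, 3, 4) and form L = D - A. Since every row of L sums to 0, the all-ones vector is in the kernel and 0 is an eigenvalue. By the matrix-tree theorem the graph has (1/7) * product of the nonzero eigenvalues = 272 spanning trees. The eigenvalues sum to 24, which equals trace(L) = 2|E|.

[0, 1.6571, 2, 3.5293, 4, 5.8136, 7]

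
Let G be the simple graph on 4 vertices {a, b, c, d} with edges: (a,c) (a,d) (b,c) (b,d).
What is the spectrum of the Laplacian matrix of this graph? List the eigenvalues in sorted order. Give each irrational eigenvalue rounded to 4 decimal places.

Each diagonal entry of L is the vertex degree and each off-diagonal entry is -1 where an edge is present, 0 otherwise; in the order [a, b, c, d] the diagonal is [2, 2, 2, 2]. L is symmetric positive semidefinite, so every eigenvalue is real and nonnegative. The single zero eigenvalue shows the graph is connected. The eigenvalues sum to 8, which equals trace(L) = 2|E|.

[0, 2, 2, 4]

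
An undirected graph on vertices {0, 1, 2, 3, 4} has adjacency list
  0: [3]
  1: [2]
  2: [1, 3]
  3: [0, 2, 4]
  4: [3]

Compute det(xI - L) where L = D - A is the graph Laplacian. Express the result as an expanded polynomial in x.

Reading degrees in the order [0, 1, 2, 3, 4] gives [1, 1, 2, 3, 1]; set D = diag(1, 1, 2, 3, 1) and form L = D - A. Computing det(xI - L) by cofactor expansion (or equivalently via sum-over-permutations) gives x^5 - 8x^4 + 20x^3 - 18x^2 + 5x. Since p(0) = det(-L) = 0, x divides p(x). By the matrix-tree theorem the graph has (1/5) * product of the nonzero eigenvalues = 1 spanning tree.

x^5 - 8x^4 + 20x^3 - 18x^2 + 5x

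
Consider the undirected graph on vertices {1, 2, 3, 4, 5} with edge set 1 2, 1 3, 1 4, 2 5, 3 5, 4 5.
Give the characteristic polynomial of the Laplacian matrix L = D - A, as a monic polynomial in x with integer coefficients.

x^5 - 12x^4 + 51x^3 - 92x^2 + 60x

Reading degrees in the order [1, 2, 3, 4, 5] gives [3, 2, 2, 2, 3]; set D = diag(3, 2, 2, 2, 3) and form L = D - A. The eigenvalues of L are [0, 2, 2, 3, 5]; the characteristic polynomial is the product of (x - lambda_i), which multiplies out to x^5 - 12x^4 + 51x^3 - 92x^2 + 60x. The coefficient of x^4 equals -trace(L) = -12, matching the sum of degrees.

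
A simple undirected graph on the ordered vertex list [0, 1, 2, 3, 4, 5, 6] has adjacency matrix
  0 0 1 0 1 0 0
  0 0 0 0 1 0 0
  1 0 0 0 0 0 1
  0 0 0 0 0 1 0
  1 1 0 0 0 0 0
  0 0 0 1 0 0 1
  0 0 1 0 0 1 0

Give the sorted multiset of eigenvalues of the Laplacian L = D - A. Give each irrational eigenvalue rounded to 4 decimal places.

[0, 0.1981, 0.7530, 1.5550, 2.4450, 3.2470, 3.8019]

Reading degrees in the order [0, 1, 2, 3, 4, 5, 6] gives [2, 1, 2, 1, 2, 2, 2]; set D = diag(2, 1, 2, 1, 2, 2, 2) and form L = D - A. The multiplicity of 0 as a Laplacian eigenvalue equals the number of connected components. The single zero eigenvalue shows the graph is connected. The eigenvalues sum to 12, which equals trace(L) = 2|E|. There is one zero in the spectrum, matching the 1 component.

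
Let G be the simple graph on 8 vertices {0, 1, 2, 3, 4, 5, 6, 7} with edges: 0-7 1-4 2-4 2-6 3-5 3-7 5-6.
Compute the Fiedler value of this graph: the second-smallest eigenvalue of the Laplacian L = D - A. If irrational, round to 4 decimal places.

0.1522

Reading degrees in the order [0, 1, 2, 3, 4, 5, 6, 7] gives [1, 1, 2, 2, 2, 2, 2, 2]; set D = diag(1, 1, 2, 2, 2, 2, 2, 2) and form L = D - A. The smallest Laplacian eigenvalue is always 0. The next one, lambda_2 = 0.1522, measures how hard the graph is to disconnect: larger values mean better connectivity. There is one zero in the spectrum, matching the 1 component.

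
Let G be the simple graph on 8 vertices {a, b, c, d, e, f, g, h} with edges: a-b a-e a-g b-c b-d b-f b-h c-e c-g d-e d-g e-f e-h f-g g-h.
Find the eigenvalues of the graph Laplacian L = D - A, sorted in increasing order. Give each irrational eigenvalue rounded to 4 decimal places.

[0, 3, 3, 3, 3, 5, 5, 8]

With the vertex order [a, b, c, d, e, f, g, h], the degrees are [3, 5, 3, 3, 5, 3, 5, 3], giving D = diag(3, 5, 3, 3, 5, 3, 5, 3) and L = D - A. Diagonalising L (or applying a numerical eigensolver to the 8x8 matrix) gives the spectrum above.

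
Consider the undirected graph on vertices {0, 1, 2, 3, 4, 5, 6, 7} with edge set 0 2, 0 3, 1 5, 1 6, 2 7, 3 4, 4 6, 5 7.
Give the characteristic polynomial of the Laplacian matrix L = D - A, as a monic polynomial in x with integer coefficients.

Reading degrees in the order [0, 1, 2, 3, 4, 5, 6, 7] gives [2, 2, 2, 2, 2, 2, 2, 2]; set D = diag(2, 2, 2, 2, 2, 2, 2, 2) and form L = D - A. L has integer entries, so p(x) = det(xI - L) has integer coefficients. Expanding the determinant yields x^8 - 16x^7 + 104x^6 - 352x^5 + 660x^4 - 672x^3 + 336x^2 - 64x. The coefficient of x^7 equals -trace(L) = -16, matching the sum of degrees. The eigenvalues sum to 16, which equals trace(L) = 2|E|.

x^8 - 16x^7 + 104x^6 - 352x^5 + 660x^4 - 672x^3 + 336x^2 - 64x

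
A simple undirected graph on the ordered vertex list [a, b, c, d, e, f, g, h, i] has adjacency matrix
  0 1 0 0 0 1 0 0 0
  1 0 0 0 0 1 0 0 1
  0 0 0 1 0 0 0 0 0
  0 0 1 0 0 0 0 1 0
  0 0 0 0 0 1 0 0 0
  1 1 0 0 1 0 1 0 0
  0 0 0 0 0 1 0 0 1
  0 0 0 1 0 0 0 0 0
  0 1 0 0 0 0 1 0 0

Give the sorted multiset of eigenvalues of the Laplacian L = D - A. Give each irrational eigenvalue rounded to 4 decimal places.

Reading degrees in the order [a, b, c, d, e, f, g, h, i] gives [2, 3, 1, 2, 1, 4, 2, 1, 2]; set D = diag(2, 3, 1, 2, 1, 4, 2, 1, 2) and form L = D - A. Since every row of L sums to 0, the all-ones vector is in the kernel and 0 is an eigenvalue. The 2 zero eigenvalues correspond to the 2 connected components. The eigenvalues sum to 18, which equals trace(L) = 2|E|. The largest eigenvalue, 5.2688, is at most the vertex count 9.

[0, 0, 0.8817, 1, 1.4506, 2.5341, 3, 3.8647, 5.2688]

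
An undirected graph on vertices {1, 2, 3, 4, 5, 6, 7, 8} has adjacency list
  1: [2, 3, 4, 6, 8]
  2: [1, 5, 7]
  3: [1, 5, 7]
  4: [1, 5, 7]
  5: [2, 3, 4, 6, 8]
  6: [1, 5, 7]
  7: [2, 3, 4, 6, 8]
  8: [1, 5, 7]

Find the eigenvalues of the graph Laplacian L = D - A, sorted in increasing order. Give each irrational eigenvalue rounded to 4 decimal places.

With the vertex order [1, 2, 3, 4, 5, 6, 7, 8], the degrees are [5, 3, 3, 3, 5, 3, 5, 3], giving D = diag(5, 3, 3, 3, 5, 3, 5, 3) and L = D - A. Diagonalising L (or applying a numerical eigensolver to the 8x8 matrix) gives the spectrum above. The eigenvalues sum to 30, which equals trace(L) = 2|E|.

[0, 3, 3, 3, 3, 5, 5, 8]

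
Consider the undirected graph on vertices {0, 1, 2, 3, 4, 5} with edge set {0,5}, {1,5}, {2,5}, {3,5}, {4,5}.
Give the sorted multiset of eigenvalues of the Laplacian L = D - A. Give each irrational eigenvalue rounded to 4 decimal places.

With the vertex order [0, 1, 2, 3, 4, 5], the degrees are [1, 1, 1, 1, 1, 5], giving D = diag(1, 1, 1, 1, 1, 5) and L = D - A. L is symmetric positive semidefinite, so every eigenvalue is real and nonnegative.

[0, 1, 1, 1, 1, 6]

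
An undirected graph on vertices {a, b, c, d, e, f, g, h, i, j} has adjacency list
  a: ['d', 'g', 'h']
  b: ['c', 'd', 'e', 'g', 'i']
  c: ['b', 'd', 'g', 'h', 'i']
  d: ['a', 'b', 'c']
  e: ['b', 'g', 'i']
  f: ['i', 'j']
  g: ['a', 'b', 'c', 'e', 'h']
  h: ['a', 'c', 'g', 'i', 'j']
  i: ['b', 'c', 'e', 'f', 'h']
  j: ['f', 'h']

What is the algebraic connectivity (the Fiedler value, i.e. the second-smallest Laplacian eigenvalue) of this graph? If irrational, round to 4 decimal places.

Each diagonal entry of L is the vertex degree and each off-diagonal entry is -1 where an edge is present, 0 otherwise; in the order [a, b, c, d, e, f, g, h, i, j] the diagonal is [3, 5, 5, 3, 3, 2, 5, 5, 5, 2]. Computing the eigenvalues of L and sorting gives [0, 0.9734, 2.0999, 2.7264, 3.2512, 3.8590, 5.2508, 5.8919, 6.6603, 7.2872]. The Fiedler value lambda_2 = 0.9734 is strictly positive, so the graph is connected. By the matrix-tree theorem the graph has (1/10) * product of the nonzero eigenvalues = 10498 spanning trees.

0.9734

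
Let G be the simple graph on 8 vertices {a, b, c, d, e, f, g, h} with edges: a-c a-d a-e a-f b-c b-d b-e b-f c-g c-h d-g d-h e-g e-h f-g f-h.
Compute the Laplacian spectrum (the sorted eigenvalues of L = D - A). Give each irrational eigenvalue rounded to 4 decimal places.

[0, 4, 4, 4, 4, 4, 4, 8]

Reading degrees in the order [a, b, c, d, e, f, g, h] gives [4, 4, 4, 4, 4, 4, 4, 4]; set D = diag(4, 4, 4, 4, 4, 4, 4, 4) and form L = D - A. The multiplicity of 0 as a Laplacian eigenvalue equals the number of connected components. By the matrix-tree theorem the graph has (1/8) * product of the nonzero eigenvalues = 4096 spanning trees. The largest eigenvalue, 8, is at most the vertex count 8.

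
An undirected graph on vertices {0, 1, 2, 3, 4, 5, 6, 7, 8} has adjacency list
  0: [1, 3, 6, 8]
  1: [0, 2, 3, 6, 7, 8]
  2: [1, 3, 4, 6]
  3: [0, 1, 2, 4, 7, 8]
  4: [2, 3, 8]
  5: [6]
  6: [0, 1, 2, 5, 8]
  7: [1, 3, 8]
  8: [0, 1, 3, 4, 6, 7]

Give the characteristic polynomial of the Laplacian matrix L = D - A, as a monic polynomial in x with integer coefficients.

x^9 - 38x^8 + 611x^7 - 5402x^6 + 28538x^5 - 91440x^4 + 171295x^3 - 167758x^2 + 62766x

With the vertex order [0, 1, 2, 3, 4, 5, 6, 7, 8], the degrees are [4, 6, 4, 6, 3, 1, 5, 3, 6], giving D = diag(4, 6, 4, 6, 3, 1, 5, 3, 6) and L = D - A. L has integer entries, so p(x) = det(xI - L) has integer coefficients. Expanding the determinant yields x^9 - 38x^8 + 611x^7 - 5402x^6 + 28538x^5 - 91440x^4 + 171295x^3 - 167758x^2 + 62766x. Since p(0) = det(-L) = 0, x divides p(x). By the matrix-tree theorem the graph has (1/9) * product of the nonzero eigenvalues = 6974 spanning trees.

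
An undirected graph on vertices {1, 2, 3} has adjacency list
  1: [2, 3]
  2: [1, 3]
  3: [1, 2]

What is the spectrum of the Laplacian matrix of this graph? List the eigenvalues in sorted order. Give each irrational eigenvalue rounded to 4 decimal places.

Reading degrees in the order [1, 2, 3] gives [2, 2, 2]; set D = diag(2, 2, 2) and form L = D - A. The multiplicity of 0 as a Laplacian eigenvalue equals the number of connected components. The single zero eigenvalue shows the graph is connected. The largest eigenvalue, 3, is at most the vertex count 3. By the matrix-tree theorem the graph has (1/3) * product of the nonzero eigenvalues = 3 spanning trees.

[0, 3, 3]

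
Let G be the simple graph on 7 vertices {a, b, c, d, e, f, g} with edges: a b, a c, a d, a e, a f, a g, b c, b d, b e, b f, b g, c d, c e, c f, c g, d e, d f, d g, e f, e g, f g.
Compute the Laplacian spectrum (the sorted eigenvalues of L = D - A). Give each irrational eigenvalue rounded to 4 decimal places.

With the vertex order [a, b, c, d, e, f, g], the degrees are [6, 6, 6, 6, 6, 6, 6], giving D = diag(6, 6, 6, 6, 6, 6, 6) and L = D - A. The multiplicity of 0 as a Laplacian eigenvalue equals the number of connected components. There is one zero in the spectrum, matching the 1 component. The eigenvalues sum to 42, which equals trace(L) = 2|E|.

[0, 7, 7, 7, 7, 7, 7]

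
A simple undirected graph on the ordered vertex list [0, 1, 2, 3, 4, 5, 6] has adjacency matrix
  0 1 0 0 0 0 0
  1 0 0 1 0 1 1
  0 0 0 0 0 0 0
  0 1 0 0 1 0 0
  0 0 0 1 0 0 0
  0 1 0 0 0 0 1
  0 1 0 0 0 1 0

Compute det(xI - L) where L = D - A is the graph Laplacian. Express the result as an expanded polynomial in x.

Each diagonal entry of L is the vertex degree and each off-diagonal entry is -1 where an edge is present, 0 otherwise; in the order [0, 1, 2, 3, 4, 5, 6] the diagonal is [1, 4, 0, 2, 1, 2, 2]. L has integer entries, so p(x) = det(xI - L) has integer coefficients. Expanding the determinant yields x^7 - 12x^6 + 51x^5 - 94x^4 + 72x^3 - 18x^2. The coefficient of x^6 equals -trace(L) = -12, matching the sum of degrees. The eigenvalues sum to 12, which equals trace(L) = 2|E|.

x^7 - 12x^6 + 51x^5 - 94x^4 + 72x^3 - 18x^2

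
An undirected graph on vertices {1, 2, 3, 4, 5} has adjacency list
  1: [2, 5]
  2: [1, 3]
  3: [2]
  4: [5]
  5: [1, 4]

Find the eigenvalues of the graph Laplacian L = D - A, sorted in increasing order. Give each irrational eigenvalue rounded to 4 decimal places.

[0, 0.3820, 1.3820, 2.6180, 3.6180]

Each diagonal entry of L is the vertex degree and each off-diagonal entry is -1 where an edge is present, 0 otherwise; in the order [1, 2, 3, 4, 5] the diagonal is [2, 2, 1, 1, 2]. The multiplicity of 0 as a Laplacian eigenvalue equals the number of connected components. The single zero eigenvalue shows the graph is connected. By the matrix-tree theorem the graph has (1/5) * product of the nonzero eigenvalues = 1 spanning tree.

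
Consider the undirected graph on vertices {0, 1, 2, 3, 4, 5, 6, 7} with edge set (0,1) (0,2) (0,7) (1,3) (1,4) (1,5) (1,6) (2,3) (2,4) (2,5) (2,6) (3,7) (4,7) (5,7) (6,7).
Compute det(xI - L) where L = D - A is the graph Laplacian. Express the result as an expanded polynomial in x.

Reading degrees in the order [0, 1, 2, 3, 4, 5, 6, 7] gives [3, 5, 5, 3, 3, 3, 3, 5]; set D = diag(3, 5, 5, 3, 3, 3, 3, 5) and form L = D - A. L has integer entries, so p(x) = det(xI - L) has integer coefficients. Expanding the determinant yields x^8 - 30x^7 + 375x^6 - 2540x^5 + 10095x^4 - 23598x^3 + 30105x^2 - 16200x. Since p(0) = det(-L) = 0, x divides p(x). The largest eigenvalue, 8, is at most the vertex count 8.

x^8 - 30x^7 + 375x^6 - 2540x^5 + 10095x^4 - 23598x^3 + 30105x^2 - 16200x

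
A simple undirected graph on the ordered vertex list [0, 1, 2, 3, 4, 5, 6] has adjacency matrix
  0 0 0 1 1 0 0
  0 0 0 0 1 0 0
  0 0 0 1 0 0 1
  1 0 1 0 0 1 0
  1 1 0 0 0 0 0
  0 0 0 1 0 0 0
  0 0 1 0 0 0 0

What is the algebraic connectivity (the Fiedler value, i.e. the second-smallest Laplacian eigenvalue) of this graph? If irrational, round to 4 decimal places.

0.2603

Reading degrees in the order [0, 1, 2, 3, 4, 5, 6] gives [2, 1, 2, 3, 2, 1, 1]; set D = diag(2, 1, 2, 3, 2, 1, 1) and form L = D - A. The smallest Laplacian eigenvalue is always 0. The next one, lambda_2 = 0.2603, measures how hard the graph is to disconnect: larger values mean better connectivity. By the matrix-tree theorem the graph has (1/7) * product of the nonzero eigenvalues = 1 spanning tree. The largest eigenvalue, 4.3342, is at most the vertex count 7.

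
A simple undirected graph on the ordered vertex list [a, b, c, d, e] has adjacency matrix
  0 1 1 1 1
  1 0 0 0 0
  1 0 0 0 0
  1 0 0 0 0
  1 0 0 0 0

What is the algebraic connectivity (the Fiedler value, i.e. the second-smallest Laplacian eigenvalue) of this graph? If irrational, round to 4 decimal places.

With the vertex order [a, b, c, d, e], the degrees are [4, 1, 1, 1, 1], giving D = diag(4, 1, 1, 1, 1) and L = D - A. The sorted Laplacian eigenvalues are [0, 1, 1, 1, 5]; the algebraic connectivity is the second entry, 1.

1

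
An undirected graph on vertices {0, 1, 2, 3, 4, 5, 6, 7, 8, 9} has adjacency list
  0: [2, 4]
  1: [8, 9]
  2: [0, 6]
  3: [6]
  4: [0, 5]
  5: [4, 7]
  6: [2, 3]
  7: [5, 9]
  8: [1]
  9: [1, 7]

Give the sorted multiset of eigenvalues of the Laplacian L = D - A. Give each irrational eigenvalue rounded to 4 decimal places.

Each diagonal entry of L is the vertex degree and each off-diagonal entry is -1 where an edge is present, 0 otherwise; in the order [0, 1, 2, 3, 4, 5, 6, 7, 8, 9] the diagonal is [2, 2, 2, 1, 2, 2, 2, 2, 1, 2]. The multiplicity of 0 as a Laplacian eigenvalue equals the number of connected components. The single zero eigenvalue shows the graph is connected. There is one zero in the spectrum, matching the 1 component. The eigenvalues sum to 18, which equals trace(L) = 2|E|.

[0, 0.0979, 0.3820, 0.8244, 1.3820, 2, 2.6180, 3.1756, 3.6180, 3.9021]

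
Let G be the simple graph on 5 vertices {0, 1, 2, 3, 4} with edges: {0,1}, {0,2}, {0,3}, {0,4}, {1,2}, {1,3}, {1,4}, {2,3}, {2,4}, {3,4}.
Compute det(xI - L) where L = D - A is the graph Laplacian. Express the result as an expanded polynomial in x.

x^5 - 20x^4 + 150x^3 - 500x^2 + 625x

Each diagonal entry of L is the vertex degree and each off-diagonal entry is -1 where an edge is present, 0 otherwise; in the order [0, 1, 2, 3, 4] the diagonal is [4, 4, 4, 4, 4]. The eigenvalues of L are [0, 5, 5, 5, 5]; the characteristic polynomial is the product of (x - lambda_i), which multiplies out to x^5 - 20x^4 + 150x^3 - 500x^2 + 625x. The coefficient of x^4 equals -trace(L) = -20, matching the sum of degrees. The eigenvalues sum to 20, which equals trace(L) = 2|E|.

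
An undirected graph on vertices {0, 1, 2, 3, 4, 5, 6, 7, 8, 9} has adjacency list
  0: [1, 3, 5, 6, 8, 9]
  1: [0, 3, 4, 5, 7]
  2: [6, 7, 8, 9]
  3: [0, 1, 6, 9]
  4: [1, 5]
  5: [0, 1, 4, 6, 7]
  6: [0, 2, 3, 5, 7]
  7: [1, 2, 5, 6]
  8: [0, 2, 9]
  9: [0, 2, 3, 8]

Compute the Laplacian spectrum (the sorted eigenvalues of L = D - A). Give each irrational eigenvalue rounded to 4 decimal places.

Reading degrees in the order [0, 1, 2, 3, 4, 5, 6, 7, 8, 9] gives [6, 5, 4, 4, 2, 5, 5, 4, 3, 4]; set D = diag(6, 5, 4, 4, 2, 5, 5, 4, 3, 4) and form L = D - A. The multiplicity of 0 as a Laplacian eigenvalue equals the number of connected components. The single zero eigenvalue shows the graph is connected. There is one zero in the spectrum, matching the 1 component.

[0, 1.3475, 2.5845, 3.0578, 4.2334, 5, 5.2783, 6, 6.8823, 7.6162]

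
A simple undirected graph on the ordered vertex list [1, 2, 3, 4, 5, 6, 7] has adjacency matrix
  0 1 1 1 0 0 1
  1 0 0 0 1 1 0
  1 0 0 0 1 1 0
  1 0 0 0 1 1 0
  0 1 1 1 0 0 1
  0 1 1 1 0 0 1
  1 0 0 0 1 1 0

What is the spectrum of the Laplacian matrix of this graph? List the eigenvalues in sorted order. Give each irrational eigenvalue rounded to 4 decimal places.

[0, 3, 3, 3, 4, 4, 7]

Each diagonal entry of L is the vertex degree and each off-diagonal entry is -1 where an edge is present, 0 otherwise; in the order [1, 2, 3, 4, 5, 6, 7] the diagonal is [4, 3, 3, 3, 4, 4, 3]. The multiplicity of 0 as a Laplacian eigenvalue equals the number of connected components. The single zero eigenvalue shows the graph is connected.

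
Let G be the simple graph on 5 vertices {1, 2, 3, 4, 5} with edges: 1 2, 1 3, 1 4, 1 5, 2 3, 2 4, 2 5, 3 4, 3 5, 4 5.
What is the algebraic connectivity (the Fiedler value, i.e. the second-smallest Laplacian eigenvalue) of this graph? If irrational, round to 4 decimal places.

With the vertex order [1, 2, 3, 4, 5], the degrees are [4, 4, 4, 4, 4], giving D = diag(4, 4, 4, 4, 4) and L = D - A. The sorted Laplacian eigenvalues are [0, 5, 5, 5, 5]; the algebraic connectivity is the second entry, 5. The eigenvalues sum to 20, which equals trace(L) = 2|E|.

5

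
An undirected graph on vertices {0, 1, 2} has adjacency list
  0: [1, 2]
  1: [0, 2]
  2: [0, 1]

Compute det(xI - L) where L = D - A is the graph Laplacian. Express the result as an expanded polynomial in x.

x^3 - 6x^2 + 9x

Each diagonal entry of L is the vertex degree and each off-diagonal entry is -1 where an edge is present, 0 otherwise; in the order [0, 1, 2] the diagonal is [2, 2, 2]. The eigenvalues of L are [0, 3, 3]; the characteristic polynomial is the product of (x - lambda_i), which multiplies out to x^3 - 6x^2 + 9x. The coefficient of x^2 equals -trace(L) = -6, matching the sum of degrees. There is one zero in the spectrum, matching the 1 component.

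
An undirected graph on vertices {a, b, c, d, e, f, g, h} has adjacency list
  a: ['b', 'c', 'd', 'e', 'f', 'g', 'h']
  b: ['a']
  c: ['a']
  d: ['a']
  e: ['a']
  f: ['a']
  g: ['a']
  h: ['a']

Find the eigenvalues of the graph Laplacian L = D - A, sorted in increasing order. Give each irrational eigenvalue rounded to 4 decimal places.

Reading degrees in the order [a, b, c, d, e, f, g, h] gives [7, 1, 1, 1, 1, 1, 1, 1]; set D = diag(7, 1, 1, 1, 1, 1, 1, 1) and form L = D - A. Diagonalising L (or applying a numerical eigensolver to the 8x8 matrix) gives the spectrum above. There is one zero in the spectrum, matching the 1 component.

[0, 1, 1, 1, 1, 1, 1, 8]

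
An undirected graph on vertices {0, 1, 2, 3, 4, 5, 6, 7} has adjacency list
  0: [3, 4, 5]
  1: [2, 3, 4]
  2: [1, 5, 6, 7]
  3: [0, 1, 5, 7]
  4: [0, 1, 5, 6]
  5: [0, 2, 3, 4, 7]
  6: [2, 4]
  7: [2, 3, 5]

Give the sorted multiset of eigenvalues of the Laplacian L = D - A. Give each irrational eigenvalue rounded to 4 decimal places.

[0, 1.6600, 2.3820, 2.7603, 4.3405, 4.6180, 5.4542, 6.7851]

With the vertex order [0, 1, 2, 3, 4, 5, 6, 7], the degrees are [3, 3, 4, 4, 4, 5, 2, 3], giving D = diag(3, 3, 4, 4, 4, 5, 2, 3) and L = D - A. L is symmetric positive semidefinite, so every eigenvalue is real and nonnegative. The single zero eigenvalue shows the graph is connected. The eigenvalues sum to 28, which equals trace(L) = 2|E|.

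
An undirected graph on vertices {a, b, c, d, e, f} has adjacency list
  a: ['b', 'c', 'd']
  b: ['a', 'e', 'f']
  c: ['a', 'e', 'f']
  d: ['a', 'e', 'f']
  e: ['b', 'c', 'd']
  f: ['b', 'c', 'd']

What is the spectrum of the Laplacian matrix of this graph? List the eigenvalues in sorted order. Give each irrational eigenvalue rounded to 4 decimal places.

With the vertex order [a, b, c, d, e, f], the degrees are [3, 3, 3, 3, 3, 3], giving D = diag(3, 3, 3, 3, 3, 3) and L = D - A. L is symmetric positive semidefinite, so every eigenvalue is real and nonnegative. By the matrix-tree theorem the graph has (1/6) * product of the nonzero eigenvalues = 81 spanning trees.

[0, 3, 3, 3, 3, 6]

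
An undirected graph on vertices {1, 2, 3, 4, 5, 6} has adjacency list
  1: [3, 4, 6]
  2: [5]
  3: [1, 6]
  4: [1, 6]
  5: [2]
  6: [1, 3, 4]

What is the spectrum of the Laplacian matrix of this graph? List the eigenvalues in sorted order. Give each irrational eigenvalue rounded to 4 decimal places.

Reading degrees in the order [1, 2, 3, 4, 5, 6] gives [3, 1, 2, 2, 1, 3]; set D = diag(3, 1, 2, 2, 1, 3) and form L = D - A. L is symmetric positive semidefinite, so every eigenvalue is real and nonnegative. The 2 zero eigenvalues correspond to the 2 connected components. The eigenvalues sum to 12, which equals trace(L) = 2|E|. The largest eigenvalue, 4, is at most the vertex count 6.

[0, 0, 2, 2, 4, 4]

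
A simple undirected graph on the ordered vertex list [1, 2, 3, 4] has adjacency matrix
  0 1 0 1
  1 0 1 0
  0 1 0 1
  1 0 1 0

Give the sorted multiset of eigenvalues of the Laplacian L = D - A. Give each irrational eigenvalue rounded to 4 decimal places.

[0, 2, 2, 4]

Reading degrees in the order [1, 2, 3, 4] gives [2, 2, 2, 2]; set D = diag(2, 2, 2, 2) and form L = D - A. The multiplicity of 0 as a Laplacian eigenvalue equals the number of connected components. By the matrix-tree theorem the graph has (1/4) * product of the nonzero eigenvalues = 4 spanning trees.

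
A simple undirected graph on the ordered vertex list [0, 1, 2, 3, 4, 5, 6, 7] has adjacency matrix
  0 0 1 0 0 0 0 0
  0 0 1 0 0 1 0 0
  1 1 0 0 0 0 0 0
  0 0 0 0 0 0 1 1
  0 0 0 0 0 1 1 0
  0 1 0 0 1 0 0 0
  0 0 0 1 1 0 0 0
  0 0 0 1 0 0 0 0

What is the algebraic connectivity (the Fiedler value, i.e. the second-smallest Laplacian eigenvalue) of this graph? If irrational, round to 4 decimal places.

Reading degrees in the order [0, 1, 2, 3, 4, 5, 6, 7] gives [1, 2, 2, 2, 2, 2, 2, 1]; set D = diag(1, 2, 2, 2, 2, 2, 2, 1) and form L = D - A. The smallest Laplacian eigenvalue is always 0. The next one, lambda_2 = 0.1522, measures how hard the graph is to disconnect: larger values mean better connectivity. The largest eigenvalue, 3.8478, is at most the vertex count 8.

0.1522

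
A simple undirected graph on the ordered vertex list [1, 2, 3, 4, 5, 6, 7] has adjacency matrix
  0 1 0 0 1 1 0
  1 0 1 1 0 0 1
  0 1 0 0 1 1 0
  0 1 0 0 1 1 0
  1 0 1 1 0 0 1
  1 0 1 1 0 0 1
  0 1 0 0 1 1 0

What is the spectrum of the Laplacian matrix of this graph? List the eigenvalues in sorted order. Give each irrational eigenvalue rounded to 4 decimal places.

Reading degrees in the order [1, 2, 3, 4, 5, 6, 7] gives [3, 4, 3, 3, 4, 4, 3]; set D = diag(3, 4, 3, 3, 4, 4, 3) and form L = D - A. Diagonalising L (or applying a numerical eigensolver to the 7x7 matrix) gives the spectrum above. The largest eigenvalue, 7, is at most the vertex count 7.

[0, 3, 3, 3, 4, 4, 7]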